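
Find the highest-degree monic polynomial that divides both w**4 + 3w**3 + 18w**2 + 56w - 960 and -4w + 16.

w - 4

Apply the Euclidean algorithm:
  w**4 + 3w**3 + 18w**2 + 56w - 960 = (-(1/4)w**3 - (7/4)w**2 - (23/2)w - 60)(-4w + 16) + (0)
Last nonzero remainder: -4w + 16. Dividing through by -4 gives the monic gcd w - 4.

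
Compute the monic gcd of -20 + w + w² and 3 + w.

Repeated division with remainder:
  w² + w - 20 = (w - 2)(w + 3) + (-14)
  w + 3 = (-(1/14)w - 3/14)(-14) + (0)
The last nonzero remainder is the constant -14, so the polynomials are coprime and gcd = 1.

1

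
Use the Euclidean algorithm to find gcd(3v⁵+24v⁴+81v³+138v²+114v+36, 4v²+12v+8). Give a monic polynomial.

By polynomial division,
  3v⁵+24v⁴+81v³+138v²+114v+36 = ((3/4)v³+(15/4)v²+(15/2)v+9/2)(4v²+12v+8) + (0)
Last nonzero remainder: 4v²+12v+8. Dividing through by 4 gives the monic gcd v²+3v+2.

v²+3v+2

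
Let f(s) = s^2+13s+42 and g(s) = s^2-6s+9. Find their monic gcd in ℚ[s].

1

Repeated division with remainder:
  s^2+13s+42 = (s^2-6s+9) + (19s+33)
  s^2-6s+9 = ((1/19)s-147/361)(19s+33) + (8100/361)
  19s+33 = ((6859/8100)s+3971/2700)(8100/361) + (0)
The last nonzero remainder is the constant 8100/361, so the polynomials are coprime and gcd = 1.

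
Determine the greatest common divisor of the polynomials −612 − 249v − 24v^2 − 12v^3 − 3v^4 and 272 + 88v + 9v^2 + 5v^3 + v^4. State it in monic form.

Repeated division with remainder:
  −3v^4 − 12v^3 − 24v^2 − 249v − 612 = (−3)(v^4 + 5v^3 + 9v^2 + 88v + 272) + (3v^3 + 3v^2 + 15v + 204)
  v^4 + 5v^3 + 9v^2 + 88v + 272 = ((1/3)v + 4/3)(3v^3 + 3v^2 + 15v + 204) + (0)
Last nonzero remainder: 3v^3 + 3v^2 + 15v + 204. Dividing through by 3 gives the monic gcd v^3 + v^2 + 5v + 68.

68 + 5v + v^2 + v^3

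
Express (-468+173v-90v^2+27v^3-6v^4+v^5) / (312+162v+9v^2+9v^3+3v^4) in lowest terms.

Repeated division with remainder:
  v^5-6v^4+27v^3-90v^2+173v-468 = ((1/3)v-3)(3v^4+9v^3+9v^2+162v+312) + (51v^3-117v^2+555v+468)
  3v^4+9v^3+9v^2+162v+312 = ((1/17)v+90/289)(51v^3-117v^2+555v+468) + ((3696/289)v^2-(11088/289)v+48048/289)
  51v^3-117v^2+555v+468 = ((4913/1232)v+867/308)((3696/289)v^2-(11088/289)v+48048/289) + (0)
Last nonzero remainder: (3696/289)v^2-(11088/289)v+48048/289. Dividing through by 3696/289 gives the monic gcd v^2-3v+13.
Cancel v^2-3v+13 from numerator and denominator to get the reduced form.

(-36+5v-3v^2+v^3)/(24+18v+3v^2)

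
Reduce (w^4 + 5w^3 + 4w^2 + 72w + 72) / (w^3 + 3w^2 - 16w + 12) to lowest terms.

(w^3 - w^2 + 10w + 12)/(w^2 - 3w + 2)

Euclidean algorithm in ℚ[w]:
  w^4 + 5w^3 + 4w^2 + 72w + 72 = (w + 2)(w^3 + 3w^2 - 16w + 12) + (14w^2 + 92w + 48)
  w^3 + 3w^2 - 16w + 12 = ((1/14)w - 25/98)(14w^2 + 92w + 48) + ((198/49)w + 1188/49)
  14w^2 + 92w + 48 = ((343/99)w + 196/99)((198/49)w + 1188/49) + (0)
Last nonzero remainder: (198/49)w + 1188/49. Dividing through by 198/49 gives the monic gcd w + 6.
Cancel w + 6 from numerator and denominator to get the reduced form.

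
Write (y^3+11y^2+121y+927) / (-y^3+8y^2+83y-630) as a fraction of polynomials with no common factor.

Apply the Euclidean algorithm:
  y^3+11y^2+121y+927 = (-1)(-y^3+8y^2+83y-630) + (19y^2+204y+297)
  -y^3+8y^2+83y-630 = (-(1/19)y+356/361)(19y^2+204y+297) + (-(37018/361)y-333162/361)
  19y^2+204y+297 = (-(6859/37018)y-11913/37018)(-(37018/361)y-333162/361) + (0)
Last nonzero remainder: -(37018/361)y-333162/361. Dividing through by -37018/361 gives the monic gcd y+9.
Cancel y+9 from numerator and denominator to get the reduced form.

(-y^2-2y-103)/(y^2-17y+70)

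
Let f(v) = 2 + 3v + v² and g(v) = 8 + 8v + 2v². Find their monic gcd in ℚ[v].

By polynomial division,
  v² + 3v + 2 = (1/2)(2v² + 8v + 8) + (-v - 2)
  2v² + 8v + 8 = (-2v - 4)(-v - 2) + (0)
Last nonzero remainder: -v - 2. Dividing through by -1 gives the monic gcd v + 2.

2 + v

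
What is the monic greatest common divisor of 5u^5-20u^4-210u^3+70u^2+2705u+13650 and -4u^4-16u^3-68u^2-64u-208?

Euclidean algorithm in ℚ[u]:
  5u^5-20u^4-210u^3+70u^2+2705u+13650 = (-(5/4)u+10)(-4u^4-16u^3-68u^2-64u-208) + (-135u^3+670u^2+3085u+15730)
  -4u^4-16u^3-68u^2-64u-208 = ((4/135)u+968/3645)(-135u^3+670u^2+3085u+15730) + (-(245920/729)u^2-(983680/729)u-3196960/729)
  -135u^3+670u^2+3085u+15730 = ((19683/49184)u-88209/24592)(-(245920/729)u^2-(983680/729)u-3196960/729) + (0)
Last nonzero remainder: -(245920/729)u^2-(983680/729)u-3196960/729. Dividing through by -245920/729 gives the monic gcd u^2+4u+13.

u^2+4u+13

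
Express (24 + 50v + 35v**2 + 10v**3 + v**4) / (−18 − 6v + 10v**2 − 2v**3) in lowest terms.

(−24 − 26v − 9v**2 − v**3)/(18 − 12v + 2v**2)

Repeated division with remainder:
  v**4 + 10v**3 + 35v**2 + 50v + 24 = (−(1/2)v − 15/2)(−2v**3 + 10v**2 − 6v − 18) + (107v**2 − 4v − 111)
  −2v**3 + 10v**2 − 6v − 18 = (−(2/107)v + 1062/11449)(107v**2 − 4v − 111) + (−(88200/11449)v − 88200/11449)
  107v**2 − 4v − 111 = (−(1225043/88200)v + 423613/29400)(−(88200/11449)v − 88200/11449) + (0)
Last nonzero remainder: −(88200/11449)v − 88200/11449. Dividing through by −88200/11449 gives the monic gcd v + 1.
Cancel v + 1 from numerator and denominator to get the reduced form.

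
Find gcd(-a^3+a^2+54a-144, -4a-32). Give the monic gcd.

a+8

Apply the Euclidean algorithm:
  -a^3+a^2+54a-144 = ((1/4)a^2-(9/4)a+9/2)(-4a-32) + (0)
Last nonzero remainder: -4a-32. Dividing through by -4 gives the monic gcd a+8.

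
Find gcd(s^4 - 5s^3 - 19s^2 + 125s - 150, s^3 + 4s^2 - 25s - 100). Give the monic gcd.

By polynomial division,
  s^4 - 5s^3 - 19s^2 + 125s - 150 = (s - 9)(s^3 + 4s^2 - 25s - 100) + (42s^2 - 1050)
  s^3 + 4s^2 - 25s - 100 = ((1/42)s + 2/21)(42s^2 - 1050) + (0)
Last nonzero remainder: 42s^2 - 1050. Dividing through by 42 gives the monic gcd s^2 - 25.

s^2 - 25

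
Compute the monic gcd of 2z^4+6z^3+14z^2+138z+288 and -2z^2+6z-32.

z^2-3z+16

Euclidean algorithm in ℚ[z]:
  2z^4+6z^3+14z^2+138z+288 = (-z^2-6z-9)(-2z^2+6z-32) + (0)
Last nonzero remainder: -2z^2+6z-32. Dividing through by -2 gives the monic gcd z^2-3z+16.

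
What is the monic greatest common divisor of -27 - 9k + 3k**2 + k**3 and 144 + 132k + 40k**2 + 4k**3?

Euclidean algorithm in ℚ[k]:
  k**3 + 3k**2 - 9k - 27 = (1/4)(4k**3 + 40k**2 + 132k + 144) + (-7k**2 - 42k - 63)
  4k**3 + 40k**2 + 132k + 144 = (-(4/7)k - 16/7)(-7k**2 - 42k - 63) + (0)
Last nonzero remainder: -7k**2 - 42k - 63. Dividing through by -7 gives the monic gcd k**2 + 6k + 9.

9 + 6k + k**2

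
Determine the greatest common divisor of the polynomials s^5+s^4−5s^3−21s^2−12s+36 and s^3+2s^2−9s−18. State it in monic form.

By polynomial division,
  s^5+s^4−5s^3−21s^2−12s+36 = (s^2−s+6)(s^3+2s^2−9s−18) + (−24s^2+24s+144)
  s^3+2s^2−9s−18 = (−(1/24)s−1/8)(−24s^2+24s+144) + (0)
Last nonzero remainder: −24s^2+24s+144. Dividing through by −24 gives the monic gcd s^2−s−6.

s^2−s−6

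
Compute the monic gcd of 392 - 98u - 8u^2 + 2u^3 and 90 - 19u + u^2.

1

By polynomial division,
  2u^3 - 8u^2 - 98u + 392 = (2u + 30)(u^2 - 19u + 90) + (292u - 2308)
  u^2 - 19u + 90 = ((1/292)u - 405/10658)(292u - 2308) + (12240/5329)
  292u - 2308 = ((389017/3060)u - 3074833/3060)(12240/5329) + (0)
The last nonzero remainder is the constant 12240/5329, so the polynomials are coprime and gcd = 1.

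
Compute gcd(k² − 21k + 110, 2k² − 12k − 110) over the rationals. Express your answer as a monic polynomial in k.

k − 11

Repeated division with remainder:
  k² − 21k + 110 = (1/2)(2k² − 12k − 110) + (−15k + 165)
  2k² − 12k − 110 = (−(2/15)k − 2/3)(−15k + 165) + (0)
Last nonzero remainder: −15k + 165. Dividing through by −15 gives the monic gcd k − 11.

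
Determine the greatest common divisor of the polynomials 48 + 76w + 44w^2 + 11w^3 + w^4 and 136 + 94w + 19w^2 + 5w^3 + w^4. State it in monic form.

Repeated division with remainder:
  w^4 + 11w^3 + 44w^2 + 76w + 48 = (w^4 + 5w^3 + 19w^2 + 94w + 136) + (6w^3 + 25w^2 - 18w - 88)
  w^4 + 5w^3 + 19w^2 + 94w + 136 = ((1/6)w + 5/36)(6w^3 + 25w^2 - 18w - 88) + ((667/36)w^2 + (667/6)w + 1334/9)
  6w^3 + 25w^2 - 18w - 88 = ((216/667)w - 396/667)((667/36)w^2 + (667/6)w + 1334/9) + (0)
Last nonzero remainder: (667/36)w^2 + (667/6)w + 1334/9. Dividing through by 667/36 gives the monic gcd w^2 + 6w + 8.

8 + 6w + w^2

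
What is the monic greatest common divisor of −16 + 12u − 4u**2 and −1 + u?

1

Repeated division with remainder:
  −4u**2 + 12u − 16 = (−4u + 8)(u − 1) + (−8)
  u − 1 = (−(1/8)u + 1/8)(−8) + (0)
The last nonzero remainder is the constant −8, so the polynomials are coprime and gcd = 1.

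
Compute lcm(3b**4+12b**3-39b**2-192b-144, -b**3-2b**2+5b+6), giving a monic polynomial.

Euclidean algorithm in ℚ[b]:
  3b**4+12b**3-39b**2-192b-144 = (-3b-6)(-b**3-2b**2+5b+6) + (-36b**2-144b-108)
  -b**3-2b**2+5b+6 = ((1/36)b-1/18)(-36b**2-144b-108) + (0)
Last nonzero remainder: -36b**2-144b-108. Dividing through by -36 gives the monic gcd b**2+4b+3.
Then lcm(f, g) = f·g / gcd(f, g); expanding and making the result monic gives the answer.

b**5+2b**4-21b**3-38b**2+80b+96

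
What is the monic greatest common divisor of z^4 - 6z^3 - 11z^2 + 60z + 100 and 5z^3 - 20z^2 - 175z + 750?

Apply the Euclidean algorithm:
  z^4 - 6z^3 - 11z^2 + 60z + 100 = ((1/5)z - 2/5)(5z^3 - 20z^2 - 175z + 750) + (16z^2 - 160z + 400)
  5z^3 - 20z^2 - 175z + 750 = ((5/16)z + 15/8)(16z^2 - 160z + 400) + (0)
Last nonzero remainder: 16z^2 - 160z + 400. Dividing through by 16 gives the monic gcd z^2 - 10z + 25.

z^2 - 10z + 25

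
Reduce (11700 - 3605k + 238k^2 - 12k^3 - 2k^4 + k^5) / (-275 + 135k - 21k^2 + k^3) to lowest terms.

(468 + 43k + 8k^2 + k^3)/(-11 + k)

Repeated division with remainder:
  k^5 - 2k^4 - 12k^3 + 238k^2 - 3605k + 11700 = (k^2 + 19k + 252)(k^3 - 21k^2 + 135k - 275) + (3240k^2 - 32400k + 81000)
  k^3 - 21k^2 + 135k - 275 = ((1/3240)k - 11/3240)(3240k^2 - 32400k + 81000) + (0)
Last nonzero remainder: 3240k^2 - 32400k + 81000. Dividing through by 3240 gives the monic gcd k^2 - 10k + 25.
Cancel k^2 - 10k + 25 from numerator and denominator to get the reduced form.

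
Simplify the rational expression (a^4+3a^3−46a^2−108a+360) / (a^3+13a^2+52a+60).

Repeated division with remainder:
  a^4+3a^3−46a^2−108a+360 = (a−10)(a^3+13a^2+52a+60) + (32a^2+352a+960)
  a^3+13a^2+52a+60 = ((1/32)a+1/16)(32a^2+352a+960) + (0)
Last nonzero remainder: 32a^2+352a+960. Dividing through by 32 gives the monic gcd a^2+11a+30.
Cancel a^2+11a+30 from numerator and denominator to get the reduced form.

(a^2−8a+12)/(a+2)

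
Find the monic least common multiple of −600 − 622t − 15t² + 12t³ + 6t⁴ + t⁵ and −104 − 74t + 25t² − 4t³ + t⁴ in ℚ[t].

−15600 − 15572t − 368t² − 295t³ + 129t⁴ + 32t⁵ + 5t⁶ + t⁷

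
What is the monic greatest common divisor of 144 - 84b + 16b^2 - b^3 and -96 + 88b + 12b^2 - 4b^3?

Apply the Euclidean algorithm:
  -b^3 + 16b^2 - 84b + 144 = (1/4)(-4b^3 + 12b^2 + 88b - 96) + (13b^2 - 106b + 168)
  -4b^3 + 12b^2 + 88b - 96 = (-(4/13)b - 268/169)(13b^2 - 106b + 168) + (-(4800/169)b + 28800/169)
  13b^2 - 106b + 168 = (-(2197/4800)b + 1183/1200)(-(4800/169)b + 28800/169) + (0)
Last nonzero remainder: -(4800/169)b + 28800/169. Dividing through by -4800/169 gives the monic gcd b - 6.

-6 + b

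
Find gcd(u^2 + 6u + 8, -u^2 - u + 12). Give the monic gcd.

u + 4

Euclidean algorithm in ℚ[u]:
  u^2 + 6u + 8 = (-1)(-u^2 - u + 12) + (5u + 20)
  -u^2 - u + 12 = (-(1/5)u + 3/5)(5u + 20) + (0)
Last nonzero remainder: 5u + 20. Dividing through by 5 gives the monic gcd u + 4.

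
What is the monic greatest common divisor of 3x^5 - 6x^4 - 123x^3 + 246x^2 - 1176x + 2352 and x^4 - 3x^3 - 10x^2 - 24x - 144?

By polynomial division,
  3x^5 - 6x^4 - 123x^3 + 246x^2 - 1176x + 2352 = (3x + 3)(x^4 - 3x^3 - 10x^2 - 24x - 144) + (-84x^3 + 348x^2 - 672x + 2784)
  x^4 - 3x^3 - 10x^2 - 24x - 144 = (-(1/84)x - 2/147)(-84x^3 + 348x^2 - 672x + 2784) + (-(650/49)x^2 - 5200/49)
  -84x^3 + 348x^2 - 672x + 2784 = ((2058/325)x - 8526/325)(-(650/49)x^2 - 5200/49) + (0)
Last nonzero remainder: -(650/49)x^2 - 5200/49. Dividing through by -650/49 gives the monic gcd x^2 + 8.

x^2 + 8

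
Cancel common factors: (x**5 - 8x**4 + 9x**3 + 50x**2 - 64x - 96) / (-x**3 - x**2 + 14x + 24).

(-x**3 + 6x**2 - 5x - 12)/(x + 3)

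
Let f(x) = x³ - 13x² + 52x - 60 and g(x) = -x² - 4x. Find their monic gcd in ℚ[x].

1

By polynomial division,
  x³ - 13x² + 52x - 60 = (-x + 17)(-x² - 4x) + (120x - 60)
  -x² - 4x = (-(1/120)x - 3/80)(120x - 60) + (-9/4)
  120x - 60 = (-(160/3)x + 80/3)(-9/4) + (0)
The last nonzero remainder is the constant -9/4, so the polynomials are coprime and gcd = 1.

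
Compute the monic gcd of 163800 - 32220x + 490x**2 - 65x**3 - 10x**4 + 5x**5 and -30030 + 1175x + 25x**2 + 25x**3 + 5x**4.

-546 + 71x - 6x**2 + x**3

Repeated division with remainder:
  5x**5 - 10x**4 - 65x**3 + 490x**2 - 32220x + 163800 = (x - 7)(5x**4 + 25x**3 + 25x**2 + 1175x - 30030) + (85x**3 - 510x**2 + 6035x - 46410)
  5x**4 + 25x**3 + 25x**2 + 1175x - 30030 = ((1/17)x + 11/17)(85x**3 - 510x**2 + 6035x - 46410) + (0)
Last nonzero remainder: 85x**3 - 510x**2 + 6035x - 46410. Dividing through by 85 gives the monic gcd x**3 - 6x**2 + 71x - 546.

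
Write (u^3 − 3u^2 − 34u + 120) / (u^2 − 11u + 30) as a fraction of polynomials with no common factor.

(u^2 + 2u − 24)/(u − 6)

Euclidean algorithm in ℚ[u]:
  u^3 − 3u^2 − 34u + 120 = (u + 8)(u^2 − 11u + 30) + (24u − 120)
  u^2 − 11u + 30 = ((1/24)u − 1/4)(24u − 120) + (0)
Last nonzero remainder: 24u − 120. Dividing through by 24 gives the monic gcd u − 5.
Cancel u − 5 from numerator and denominator to get the reduced form.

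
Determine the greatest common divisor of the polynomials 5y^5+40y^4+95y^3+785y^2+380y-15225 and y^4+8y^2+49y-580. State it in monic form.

y^3+4y^2+24y+145

Euclidean algorithm in ℚ[y]:
  5y^5+40y^4+95y^3+785y^2+380y-15225 = (5y+40)(y^4+8y^2+49y-580) + (55y^3+220y^2+1320y+7975)
  y^4+8y^2+49y-580 = ((1/55)y-4/55)(55y^3+220y^2+1320y+7975) + (0)
Last nonzero remainder: 55y^3+220y^2+1320y+7975. Dividing through by 55 gives the monic gcd y^3+4y^2+24y+145.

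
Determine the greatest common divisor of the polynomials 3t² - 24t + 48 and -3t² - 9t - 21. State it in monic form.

1

Repeated division with remainder:
  3t² - 24t + 48 = (-1)(-3t² - 9t - 21) + (-33t + 27)
  -3t² - 9t - 21 = ((1/11)t + 42/121)(-33t + 27) + (-3675/121)
  -33t + 27 = ((1331/1225)t - 1089/1225)(-3675/121) + (0)
The last nonzero remainder is the constant -3675/121, so the polynomials are coprime and gcd = 1.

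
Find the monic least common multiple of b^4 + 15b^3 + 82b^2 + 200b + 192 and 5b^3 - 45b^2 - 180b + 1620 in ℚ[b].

b^6 - 89b^4 - 220b^3 + 1620b^2 + 7920b + 10368

Repeated division with remainder:
  b^4 + 15b^3 + 82b^2 + 200b + 192 = ((1/5)b + 24/5)(5b^3 - 45b^2 - 180b + 1620) + (334b^2 + 740b - 7584)
  5b^3 - 45b^2 - 180b + 1620 = ((5/334)b - 9365/55778)(334b^2 + 740b - 7584) + ((1611350/27889)b + 9668100/27889)
  334b^2 + 740b - 7584 = ((4657463/805675)b - 17625848/805675)((1611350/27889)b + 9668100/27889) + (0)
Last nonzero remainder: (1611350/27889)b + 9668100/27889. Dividing through by 1611350/27889 gives the monic gcd b + 6.
Then lcm(f, g) = f·g / gcd(f, g); expanding and making the result monic gives the answer.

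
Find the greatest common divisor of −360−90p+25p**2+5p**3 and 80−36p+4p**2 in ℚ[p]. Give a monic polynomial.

By polynomial division,
  5p**3+25p**2−90p−360 = ((5/4)p+35/2)(4p**2−36p+80) + (440p−1760)
  4p**2−36p+80 = ((1/110)p−1/22)(440p−1760) + (0)
Last nonzero remainder: 440p−1760. Dividing through by 440 gives the monic gcd p−4.

−4+p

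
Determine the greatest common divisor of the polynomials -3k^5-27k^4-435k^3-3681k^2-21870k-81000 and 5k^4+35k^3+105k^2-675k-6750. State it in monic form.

k^3+12k^2+81k+270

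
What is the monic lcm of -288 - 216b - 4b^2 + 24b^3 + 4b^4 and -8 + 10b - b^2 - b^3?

By polynomial division,
  4b^4 + 24b^3 - 4b^2 - 216b - 288 = (-4b - 20)(-b^3 - b^2 + 10b - 8) + (16b^2 - 48b - 448)
  -b^3 - b^2 + 10b - 8 = (-(1/16)b - 1/4)(16b^2 - 48b - 448) + (-30b - 120)
  16b^2 - 48b - 448 = (-(8/15)b + 56/15)(-30b - 120) + (0)
Last nonzero remainder: -30b - 120. Dividing through by -30 gives the monic gcd b + 4.
Then lcm(f, g) = f·g / gcd(f, g); expanding and making the result monic gives the answer.

-144 + 108b + 88b^2 - 39b^3 - 17b^4 + 3b^5 + b^6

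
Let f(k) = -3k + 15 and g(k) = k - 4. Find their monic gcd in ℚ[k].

Repeated division with remainder:
  -3k + 15 = (-3)(k - 4) + (3)
  k - 4 = ((1/3)k - 4/3)(3) + (0)
The last nonzero remainder is the constant 3, so the polynomials are coprime and gcd = 1.

1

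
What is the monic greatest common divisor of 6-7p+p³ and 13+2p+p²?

Repeated division with remainder:
  p³-7p+6 = (p-2)(p²+2p+13) + (-16p+32)
  p²+2p+13 = (-(1/16)p-1/4)(-16p+32) + (21)
  -16p+32 = (-(16/21)p+32/21)(21) + (0)
The last nonzero remainder is the constant 21, so the polynomials are coprime and gcd = 1.

1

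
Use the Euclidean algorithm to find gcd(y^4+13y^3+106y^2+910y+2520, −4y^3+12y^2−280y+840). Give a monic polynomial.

y^2+70

Apply the Euclidean algorithm:
  y^4+13y^3+106y^2+910y+2520 = (−(1/4)y−4)(−4y^3+12y^2−280y+840) + (84y^2+5880)
  −4y^3+12y^2−280y+840 = (−(1/21)y+1/7)(84y^2+5880) + (0)
Last nonzero remainder: 84y^2+5880. Dividing through by 84 gives the monic gcd y^2+70.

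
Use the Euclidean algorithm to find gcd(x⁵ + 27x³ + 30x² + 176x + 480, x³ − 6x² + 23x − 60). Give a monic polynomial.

Apply the Euclidean algorithm:
  x⁵ + 27x³ + 30x² + 176x + 480 = (x² + 6x + 40)(x³ − 6x² + 23x − 60) + (192x² − 384x + 2880)
  x³ − 6x² + 23x − 60 = ((1/192)x − 1/48)(192x² − 384x + 2880) + (0)
Last nonzero remainder: 192x² − 384x + 2880. Dividing through by 192 gives the monic gcd x² − 2x + 15.

x² − 2x + 15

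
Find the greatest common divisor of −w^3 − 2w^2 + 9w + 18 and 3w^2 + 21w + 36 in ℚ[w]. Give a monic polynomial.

By polynomial division,
  −w^3 − 2w^2 + 9w + 18 = (−(1/3)w + 5/3)(3w^2 + 21w + 36) + (−14w − 42)
  3w^2 + 21w + 36 = (−(3/14)w − 6/7)(−14w − 42) + (0)
Last nonzero remainder: −14w − 42. Dividing through by −14 gives the monic gcd w + 3.

w + 3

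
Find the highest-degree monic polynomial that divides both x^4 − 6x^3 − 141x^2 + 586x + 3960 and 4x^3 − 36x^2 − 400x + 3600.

x^2 + x − 90

Apply the Euclidean algorithm:
  x^4 − 6x^3 − 141x^2 + 586x + 3960 = ((1/4)x + 3/4)(4x^3 − 36x^2 − 400x + 3600) + (−14x^2 − 14x + 1260)
  4x^3 − 36x^2 − 400x + 3600 = (−(2/7)x + 20/7)(−14x^2 − 14x + 1260) + (0)
Last nonzero remainder: −14x^2 − 14x + 1260. Dividing through by −14 gives the monic gcd x^2 + x − 90.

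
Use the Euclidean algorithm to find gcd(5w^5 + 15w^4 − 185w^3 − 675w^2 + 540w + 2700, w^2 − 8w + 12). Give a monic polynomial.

w^2 − 8w + 12

Repeated division with remainder:
  5w^5 + 15w^4 − 185w^3 − 675w^2 + 540w + 2700 = (5w^3 + 55w^2 + 195w + 225)(w^2 − 8w + 12) + (0)
The last nonzero remainder w^2 − 8w + 12 is already monic.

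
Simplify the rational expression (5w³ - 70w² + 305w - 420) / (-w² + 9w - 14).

Euclidean algorithm in ℚ[w]:
  5w³ - 70w² + 305w - 420 = (-5w + 25)(-w² + 9w - 14) + (10w - 70)
  -w² + 9w - 14 = (-(1/10)w + 1/5)(10w - 70) + (0)
Last nonzero remainder: 10w - 70. Dividing through by 10 gives the monic gcd w - 7.
Cancel w - 7 from numerator and denominator to get the reduced form.

(-5w² + 35w - 60)/(w - 2)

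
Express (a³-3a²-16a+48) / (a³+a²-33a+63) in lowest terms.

(a²-16)/(a²+4a-21)

Apply the Euclidean algorithm:
  a³-3a²-16a+48 = (a³+a²-33a+63) + (-4a²+17a-15)
  a³+a²-33a+63 = (-(1/4)a-21/16)(-4a²+17a-15) + (-(231/16)a+693/16)
  -4a²+17a-15 = ((64/231)a-80/231)(-(231/16)a+693/16) + (0)
Last nonzero remainder: -(231/16)a+693/16. Dividing through by -231/16 gives the monic gcd a-3.
Cancel a-3 from numerator and denominator to get the reduced form.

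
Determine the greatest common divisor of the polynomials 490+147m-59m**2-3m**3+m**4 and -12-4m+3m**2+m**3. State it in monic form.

2+m

Apply the Euclidean algorithm:
  m**4-3m**3-59m**2+147m+490 = (m-6)(m**3+3m**2-4m-12) + (-37m**2+135m+418)
  m**3+3m**2-4m-12 = (-(1/37)m-246/1369)(-37m**2+135m+418) + ((43200/1369)m+86400/1369)
  -37m**2+135m+418 = (-(50653/43200)m+286121/43200)((43200/1369)m+86400/1369) + (0)
Last nonzero remainder: (43200/1369)m+86400/1369. Dividing through by 43200/1369 gives the monic gcd m+2.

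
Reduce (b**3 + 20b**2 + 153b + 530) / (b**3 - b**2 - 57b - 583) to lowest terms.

(b + 10)/(b - 11)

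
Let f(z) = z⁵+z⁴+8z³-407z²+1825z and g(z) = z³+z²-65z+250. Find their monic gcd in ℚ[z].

Euclidean algorithm in ℚ[z]:
  z⁵+z⁴+8z³-407z²+1825z = (z²+73)(z³+z²-65z+250) + (-730z²+6570z-18250)
  z³+z²-65z+250 = (-(1/730)z-1/73)(-730z²+6570z-18250) + (0)
Last nonzero remainder: -730z²+6570z-18250. Dividing through by -730 gives the monic gcd z²-9z+25.

z²-9z+25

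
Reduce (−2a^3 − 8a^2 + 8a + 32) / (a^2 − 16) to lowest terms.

By polynomial division,
  −2a^3 − 8a^2 + 8a + 32 = (−2a − 8)(a^2 − 16) + (−24a − 96)
  a^2 − 16 = (−(1/24)a + 1/6)(−24a − 96) + (0)
Last nonzero remainder: −24a − 96. Dividing through by −24 gives the monic gcd a + 4.
Cancel a + 4 from numerator and denominator to get the reduced form.

(−2a^2 + 8)/(a − 4)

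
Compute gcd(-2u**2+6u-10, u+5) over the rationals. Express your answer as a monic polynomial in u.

Repeated division with remainder:
  -2u**2+6u-10 = (-2u+16)(u+5) + (-90)
  u+5 = (-(1/90)u-1/18)(-90) + (0)
The last nonzero remainder is the constant -90, so the polynomials are coprime and gcd = 1.

1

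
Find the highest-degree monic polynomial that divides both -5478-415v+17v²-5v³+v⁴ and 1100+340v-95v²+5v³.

Repeated division with remainder:
  v⁴-5v³+17v²-415v-5478 = ((1/5)v+14/5)(5v³-95v²+340v+1100) + (215v²-1587v-8558)
  5v³-95v²+340v+1100 = ((1/43)v-2498/9245)(215v²-1587v-8558) + ((1018944/9245)v-11208384/9245)
  215v²-1587v-8558 = ((1987675/1018944)v+3596305/509472)((1018944/9245)v-11208384/9245) + (0)
Last nonzero remainder: (1018944/9245)v-11208384/9245. Dividing through by 1018944/9245 gives the monic gcd v-11.

-11+v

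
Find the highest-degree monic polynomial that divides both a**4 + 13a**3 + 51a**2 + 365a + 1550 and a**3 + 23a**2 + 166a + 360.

Apply the Euclidean algorithm:
  a**4 + 13a**3 + 51a**2 + 365a + 1550 = (a − 10)(a**3 + 23a**2 + 166a + 360) + (115a**2 + 1665a + 5150)
  a**3 + 23a**2 + 166a + 360 = ((1/115)a + 196/2645)(115a**2 + 1665a + 5150) + (−(1144/529)a − 11440/529)
  115a**2 + 1665a + 5150 = (−(60835/1144)a − 272435/1144)(−(1144/529)a − 11440/529) + (0)
Last nonzero remainder: −(1144/529)a − 11440/529. Dividing through by −1144/529 gives the monic gcd a + 10.

a + 10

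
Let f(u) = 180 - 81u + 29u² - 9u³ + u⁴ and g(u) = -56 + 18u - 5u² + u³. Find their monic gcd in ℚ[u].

By polynomial division,
  u⁴ - 9u³ + 29u² - 81u + 180 = (u - 4)(u³ - 5u² + 18u - 56) + (-9u² + 47u - 44)
  u³ - 5u² + 18u - 56 = (-(1/9)u - 2/81)(-9u² + 47u - 44) + ((1156/81)u - 4624/81)
  -9u² + 47u - 44 = (-(729/1156)u + 891/1156)((1156/81)u - 4624/81) + (0)
Last nonzero remainder: (1156/81)u - 4624/81. Dividing through by 1156/81 gives the monic gcd u - 4.

-4 + u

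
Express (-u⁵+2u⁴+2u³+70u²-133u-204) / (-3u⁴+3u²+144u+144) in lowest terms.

(u³+u²+5u-51)/(3u²+9u+36)

Apply the Euclidean algorithm:
  -u⁵+2u⁴+2u³+70u²-133u-204 = ((1/3)u-2/3)(-3u⁴+3u²+144u+144) + (u³+24u²-85u-108)
  -3u⁴+3u²+144u+144 = (-3u+72)(u³+24u²-85u-108) + (-1980u²+5940u+7920)
  u³+24u²-85u-108 = (-(1/1980)u-3/220)(-1980u²+5940u+7920) + (0)
Last nonzero remainder: -1980u²+5940u+7920. Dividing through by -1980 gives the monic gcd u²-3u-4.
Cancel u²-3u-4 from numerator and denominator to get the reduced form.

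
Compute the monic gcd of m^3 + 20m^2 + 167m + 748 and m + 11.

Repeated division with remainder:
  m^3 + 20m^2 + 167m + 748 = (m^2 + 9m + 68)(m + 11) + (0)
The last nonzero remainder m + 11 is already monic.

m + 11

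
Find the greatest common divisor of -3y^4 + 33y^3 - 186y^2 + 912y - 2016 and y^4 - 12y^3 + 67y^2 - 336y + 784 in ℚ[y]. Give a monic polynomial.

y^3 - 5y^2 + 32y - 112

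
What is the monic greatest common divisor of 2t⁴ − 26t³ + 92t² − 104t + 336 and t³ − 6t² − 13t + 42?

Euclidean algorithm in ℚ[t]:
  2t⁴ − 26t³ + 92t² − 104t + 336 = (2t − 14)(t³ − 6t² − 13t + 42) + (34t² − 370t + 924)
  t³ − 6t² − 13t + 42 = ((1/34)t + 83/578)(34t² − 370t + 924) + ((3744/289)t − 26208/289)
  34t² − 370t + 924 = ((4913/1872)t − 3179/312)((3744/289)t − 26208/289) + (0)
Last nonzero remainder: (3744/289)t − 26208/289. Dividing through by 3744/289 gives the monic gcd t − 7.

t − 7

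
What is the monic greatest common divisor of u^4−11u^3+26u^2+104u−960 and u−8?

u−8

Euclidean algorithm in ℚ[u]:
  u^4−11u^3+26u^2+104u−960 = (u^3−3u^2+2u+120)(u−8) + (0)
The last nonzero remainder u−8 is already monic.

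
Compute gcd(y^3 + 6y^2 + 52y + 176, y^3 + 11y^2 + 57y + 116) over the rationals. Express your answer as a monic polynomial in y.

y + 4

By polynomial division,
  y^3 + 6y^2 + 52y + 176 = (y^3 + 11y^2 + 57y + 116) + (-5y^2 - 5y + 60)
  y^3 + 11y^2 + 57y + 116 = (-(1/5)y - 2)(-5y^2 - 5y + 60) + (59y + 236)
  -5y^2 - 5y + 60 = (-(5/59)y + 15/59)(59y + 236) + (0)
Last nonzero remainder: 59y + 236. Dividing through by 59 gives the monic gcd y + 4.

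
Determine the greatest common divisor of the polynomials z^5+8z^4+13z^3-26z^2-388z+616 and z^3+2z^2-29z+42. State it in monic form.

z^2+5z-14

Euclidean algorithm in ℚ[z]:
  z^5+8z^4+13z^3-26z^2-388z+616 = (z^2+6z+30)(z^3+2z^2-29z+42) + (46z^2+230z-644)
  z^3+2z^2-29z+42 = ((1/46)z-3/46)(46z^2+230z-644) + (0)
Last nonzero remainder: 46z^2+230z-644. Dividing through by 46 gives the monic gcd z^2+5z-14.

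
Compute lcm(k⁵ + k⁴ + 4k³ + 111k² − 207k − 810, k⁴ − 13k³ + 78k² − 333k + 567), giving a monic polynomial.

k⁶ − 6k⁵ − 3k⁴ + 83k³ − 984k² + 639k + 5670

Repeated division with remainder:
  k⁵ + k⁴ + 4k³ + 111k² − 207k − 810 = (k + 14)(k⁴ − 13k³ + 78k² − 333k + 567) + (108k³ − 648k² + 3888k − 8748)
  k⁴ − 13k³ + 78k² − 333k + 567 = ((1/108)k − 7/108)(108k³ − 648k² + 3888k − 8748) + (0)
Last nonzero remainder: 108k³ − 648k² + 3888k − 8748. Dividing through by 108 gives the monic gcd k³ − 6k² + 36k − 81.
Then lcm(f, g) = f·g / gcd(f, g); expanding and making the result monic gives the answer.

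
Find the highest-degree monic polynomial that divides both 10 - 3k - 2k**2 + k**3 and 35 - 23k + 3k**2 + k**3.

Apply the Euclidean algorithm:
  k**3 - 2k**2 - 3k + 10 = (k**3 + 3k**2 - 23k + 35) + (-5k**2 + 20k - 25)
  k**3 + 3k**2 - 23k + 35 = (-(1/5)k - 7/5)(-5k**2 + 20k - 25) + (0)
Last nonzero remainder: -5k**2 + 20k - 25. Dividing through by -5 gives the monic gcd k**2 - 4k + 5.

5 - 4k + k**2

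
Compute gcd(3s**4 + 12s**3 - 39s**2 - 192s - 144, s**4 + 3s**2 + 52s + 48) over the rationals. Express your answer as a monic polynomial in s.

s**2 + 4s + 3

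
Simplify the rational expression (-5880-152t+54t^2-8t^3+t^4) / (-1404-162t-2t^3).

(980-138t+14t^2-t^3)/(234-12t+2t^2)

Repeated division with remainder:
  t^4-8t^3+54t^2-152t-5880 = (-(1/2)t+4)(-2t^3-162t-1404) + (-27t^2-206t-264)
  -2t^3-162t-1404 = ((2/27)t-412/729)(-27t^2-206t-264) + (-(188714/729)t-377428/243)
  -27t^2-206t-264 = ((19683/188714)t+16038/94357)(-(188714/729)t-377428/243) + (0)
Last nonzero remainder: -(188714/729)t-377428/243. Dividing through by -188714/729 gives the monic gcd t+6.
Cancel t+6 from numerator and denominator to get the reduced form.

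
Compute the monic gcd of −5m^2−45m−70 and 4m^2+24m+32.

m+2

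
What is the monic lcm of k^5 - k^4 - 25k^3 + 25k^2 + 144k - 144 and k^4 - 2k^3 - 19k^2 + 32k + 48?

k^6 - 26k^4 + 169k^2 - 144

By polynomial division,
  k^5 - k^4 - 25k^3 + 25k^2 + 144k - 144 = (k + 1)(k^4 - 2k^3 - 19k^2 + 32k + 48) + (-4k^3 + 12k^2 + 64k - 192)
  k^4 - 2k^3 - 19k^2 + 32k + 48 = (-(1/4)k - 1/4)(-4k^3 + 12k^2 + 64k - 192) + (0)
Last nonzero remainder: -4k^3 + 12k^2 + 64k - 192. Dividing through by -4 gives the monic gcd k^3 - 3k^2 - 16k + 48.
Then lcm(f, g) = f·g / gcd(f, g); expanding and making the result monic gives the answer.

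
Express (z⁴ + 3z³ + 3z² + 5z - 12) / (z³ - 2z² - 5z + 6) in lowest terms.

Apply the Euclidean algorithm:
  z⁴ + 3z³ + 3z² + 5z - 12 = (z + 5)(z³ - 2z² - 5z + 6) + (18z² + 24z - 42)
  z³ - 2z² - 5z + 6 = ((1/18)z - 5/27)(18z² + 24z - 42) + ((16/9)z - 16/9)
  18z² + 24z - 42 = ((81/8)z + 189/8)((16/9)z - 16/9) + (0)
Last nonzero remainder: (16/9)z - 16/9. Dividing through by 16/9 gives the monic gcd z - 1.
Cancel z - 1 from numerator and denominator to get the reduced form.

(z³ + 4z² + 7z + 12)/(z² - z - 6)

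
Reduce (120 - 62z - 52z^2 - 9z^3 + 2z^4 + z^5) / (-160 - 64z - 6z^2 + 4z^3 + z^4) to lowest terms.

By polynomial division,
  z^5 + 2z^4 - 9z^3 - 52z^2 - 62z + 120 = (z - 2)(z^4 + 4z^3 - 6z^2 - 64z - 160) + (5z^3 - 30z - 200)
  z^4 + 4z^3 - 6z^2 - 64z - 160 = ((1/5)z + 4/5)(5z^3 - 30z - 200) + (0)
Last nonzero remainder: 5z^3 - 30z - 200. Dividing through by 5 gives the monic gcd z^3 - 6z - 40.
Cancel z^3 - 6z - 40 from numerator and denominator to get the reduced form.

(-3 + 2z + z^2)/(4 + z)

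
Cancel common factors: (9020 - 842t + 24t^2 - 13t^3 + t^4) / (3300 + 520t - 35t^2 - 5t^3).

(902 + 6t + 3t^2 - t^3)/(330 + 85t + 5t^2)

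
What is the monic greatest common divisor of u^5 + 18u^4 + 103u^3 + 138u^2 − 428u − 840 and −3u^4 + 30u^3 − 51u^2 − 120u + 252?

u^2 − 4

Repeated division with remainder:
  u^5 + 18u^4 + 103u^3 + 138u^2 − 428u − 840 = (−(1/3)u − 28/3)(−3u^4 + 30u^3 − 51u^2 − 120u + 252) + (366u^3 − 378u^2 − 1464u + 1512)
  −3u^4 + 30u^3 − 51u^2 − 120u + 252 = (−(1/122)u + 547/7442)(366u^3 − 378u^2 − 1464u + 1512) + (−(131040/3721)u^2 + 524160/3721)
  366u^3 − 378u^2 − 1464u + 1512 = (−(226981/21840)u + 11163/1040)(−(131040/3721)u^2 + 524160/3721) + (0)
Last nonzero remainder: −(131040/3721)u^2 + 524160/3721. Dividing through by −131040/3721 gives the monic gcd u^2 − 4.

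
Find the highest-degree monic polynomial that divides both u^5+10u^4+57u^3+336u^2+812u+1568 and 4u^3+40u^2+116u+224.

u^3+10u^2+29u+56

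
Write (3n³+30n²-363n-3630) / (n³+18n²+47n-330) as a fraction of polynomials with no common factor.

By polynomial division,
  3n³+30n²-363n-3630 = (3)(n³+18n²+47n-330) + (-24n²-504n-2640)
  n³+18n²+47n-330 = (-(1/24)n+1/8)(-24n²-504n-2640) + (0)
Last nonzero remainder: -24n²-504n-2640. Dividing through by -24 gives the monic gcd n²+21n+110.
Cancel n²+21n+110 from numerator and denominator to get the reduced form.

(3n-33)/(n-3)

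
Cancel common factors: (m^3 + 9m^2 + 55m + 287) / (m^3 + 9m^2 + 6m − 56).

(m^2 + 2m + 41)/(m^2 + 2m − 8)

Repeated division with remainder:
  m^3 + 9m^2 + 55m + 287 = (m^3 + 9m^2 + 6m − 56) + (49m + 343)
  m^3 + 9m^2 + 6m − 56 = ((1/49)m^2 + (2/49)m − 8/49)(49m + 343) + (0)
Last nonzero remainder: 49m + 343. Dividing through by 49 gives the monic gcd m + 7.
Cancel m + 7 from numerator and denominator to get the reduced form.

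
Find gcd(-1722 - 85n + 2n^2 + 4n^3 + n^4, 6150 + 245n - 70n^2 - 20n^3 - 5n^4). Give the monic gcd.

41 + 3n + n^2

Euclidean algorithm in ℚ[n]:
  n^4 + 4n^3 + 2n^2 - 85n - 1722 = (-1/5)(-5n^4 - 20n^3 - 70n^2 + 245n + 6150) + (-12n^2 - 36n - 492)
  -5n^4 - 20n^3 - 70n^2 + 245n + 6150 = ((5/12)n^2 + (5/12)n - 25/2)(-12n^2 - 36n - 492) + (0)
Last nonzero remainder: -12n^2 - 36n - 492. Dividing through by -12 gives the monic gcd n^2 + 3n + 41.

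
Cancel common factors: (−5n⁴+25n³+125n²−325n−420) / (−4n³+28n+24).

(5n²−15n−140)/(4n+8)

Euclidean algorithm in ℚ[n]:
  −5n⁴+25n³+125n²−325n−420 = ((5/4)n−25/4)(−4n³+28n+24) + (90n²−180n−270)
  −4n³+28n+24 = (−(2/45)n−4/45)(90n²−180n−270) + (0)
Last nonzero remainder: 90n²−180n−270. Dividing through by 90 gives the monic gcd n²−2n−3.
Cancel n²−2n−3 from numerator and denominator to get the reduced form.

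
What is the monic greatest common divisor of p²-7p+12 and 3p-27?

By polynomial division,
  p²-7p+12 = ((1/3)p+2/3)(3p-27) + (30)
  3p-27 = ((1/10)p-9/10)(30) + (0)
The last nonzero remainder is the constant 30, so the polynomials are coprime and gcd = 1.

1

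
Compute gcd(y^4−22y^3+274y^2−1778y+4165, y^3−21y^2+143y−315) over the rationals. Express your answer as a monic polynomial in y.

Apply the Euclidean algorithm:
  y^4−22y^3+274y^2−1778y+4165 = (y−1)(y^3−21y^2+143y−315) + (110y^2−1320y+3850)
  y^3−21y^2+143y−315 = ((1/110)y−9/110)(110y^2−1320y+3850) + (0)
Last nonzero remainder: 110y^2−1320y+3850. Dividing through by 110 gives the monic gcd y^2−12y+35.

y^2−12y+35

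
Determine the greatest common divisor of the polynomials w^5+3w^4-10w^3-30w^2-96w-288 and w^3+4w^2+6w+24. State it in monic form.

w^3+4w^2+6w+24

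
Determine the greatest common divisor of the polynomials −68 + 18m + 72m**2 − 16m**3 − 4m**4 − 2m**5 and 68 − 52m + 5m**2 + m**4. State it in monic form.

−34 + 9m + 2m**2 + m**3

Repeated division with remainder:
  −2m**5 − 4m**4 − 16m**3 + 72m**2 + 18m − 68 = (−2m − 4)(m**4 + 5m**2 − 52m + 68) + (−6m**3 − 12m**2 − 54m + 204)
  m**4 + 5m**2 − 52m + 68 = (−(1/6)m + 1/3)(−6m**3 − 12m**2 − 54m + 204) + (0)
Last nonzero remainder: −6m**3 − 12m**2 − 54m + 204. Dividing through by −6 gives the monic gcd m**3 + 2m**2 + 9m − 34.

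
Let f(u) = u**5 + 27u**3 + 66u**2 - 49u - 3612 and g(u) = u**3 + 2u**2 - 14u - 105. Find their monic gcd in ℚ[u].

Euclidean algorithm in ℚ[u]:
  u**5 + 27u**3 + 66u**2 - 49u - 3612 = (u**2 - 2u + 45)(u**3 + 2u**2 - 14u - 105) + (53u**2 + 371u + 1113)
  u**3 + 2u**2 - 14u - 105 = ((1/53)u - 5/53)(53u**2 + 371u + 1113) + (0)
Last nonzero remainder: 53u**2 + 371u + 1113. Dividing through by 53 gives the monic gcd u**2 + 7u + 21.

u**2 + 7u + 21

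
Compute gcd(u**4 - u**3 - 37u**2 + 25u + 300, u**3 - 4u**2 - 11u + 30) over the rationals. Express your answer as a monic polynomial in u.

u**2 - 2u - 15

By polynomial division,
  u**4 - u**3 - 37u**2 + 25u + 300 = (u + 3)(u**3 - 4u**2 - 11u + 30) + (-14u**2 + 28u + 210)
  u**3 - 4u**2 - 11u + 30 = (-(1/14)u + 1/7)(-14u**2 + 28u + 210) + (0)
Last nonzero remainder: -14u**2 + 28u + 210. Dividing through by -14 gives the monic gcd u**2 - 2u - 15.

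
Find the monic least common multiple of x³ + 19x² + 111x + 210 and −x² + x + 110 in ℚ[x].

x⁴ + 8x³ − 98x² − 1011x − 2310

Repeated division with remainder:
  x³ + 19x² + 111x + 210 = (−x − 20)(−x² + x + 110) + (241x + 2410)
  −x² + x + 110 = (−(1/241)x + 11/241)(241x + 2410) + (0)
Last nonzero remainder: 241x + 2410. Dividing through by 241 gives the monic gcd x + 10.
Then lcm(f, g) = f·g / gcd(f, g); expanding and making the result monic gives the answer.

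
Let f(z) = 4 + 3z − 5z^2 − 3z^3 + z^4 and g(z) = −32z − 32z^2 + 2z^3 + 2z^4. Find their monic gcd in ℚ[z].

−4 − 3z + z^2

Repeated division with remainder:
  z^4 − 3z^3 − 5z^2 + 3z + 4 = (1/2)(2z^4 + 2z^3 − 32z^2 − 32z) + (−4z^3 + 11z^2 + 19z + 4)
  2z^4 + 2z^3 − 32z^2 − 32z = (−(1/2)z − 15/8)(−4z^3 + 11z^2 + 19z + 4) + (−(15/8)z^2 + (45/8)z + 15/2)
  −4z^3 + 11z^2 + 19z + 4 = ((32/15)z + 8/15)(−(15/8)z^2 + (45/8)z + 15/2) + (0)
Last nonzero remainder: −(15/8)z^2 + (45/8)z + 15/2. Dividing through by −15/8 gives the monic gcd z^2 − 3z − 4.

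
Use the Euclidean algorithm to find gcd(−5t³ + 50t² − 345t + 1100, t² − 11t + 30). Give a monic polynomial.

t − 5

By polynomial division,
  −5t³ + 50t² − 345t + 1100 = (−5t − 5)(t² − 11t + 30) + (−250t + 1250)
  t² − 11t + 30 = (−(1/250)t + 3/125)(−250t + 1250) + (0)
Last nonzero remainder: −250t + 1250. Dividing through by −250 gives the monic gcd t − 5.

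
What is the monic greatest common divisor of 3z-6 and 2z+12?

1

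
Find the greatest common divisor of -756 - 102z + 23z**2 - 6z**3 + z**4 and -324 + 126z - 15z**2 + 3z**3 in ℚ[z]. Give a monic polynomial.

36 - 2z + z**2

Repeated division with remainder:
  z**4 - 6z**3 + 23z**2 - 102z - 756 = ((1/3)z - 1/3)(3z**3 - 15z**2 + 126z - 324) + (-24z**2 + 48z - 864)
  3z**3 - 15z**2 + 126z - 324 = (-(1/8)z + 3/8)(-24z**2 + 48z - 864) + (0)
Last nonzero remainder: -24z**2 + 48z - 864. Dividing through by -24 gives the monic gcd z**2 - 2z + 36.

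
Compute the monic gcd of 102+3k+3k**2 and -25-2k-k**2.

Euclidean algorithm in ℚ[k]:
  3k**2+3k+102 = (-3)(-k**2-2k-25) + (-3k+27)
  -k**2-2k-25 = ((1/3)k+11/3)(-3k+27) + (-124)
  -3k+27 = ((3/124)k-27/124)(-124) + (0)
The last nonzero remainder is the constant -124, so the polynomials are coprime and gcd = 1.

1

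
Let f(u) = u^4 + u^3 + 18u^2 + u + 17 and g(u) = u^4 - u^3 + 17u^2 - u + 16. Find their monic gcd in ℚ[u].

u^2 + 1

Repeated division with remainder:
  u^4 + u^3 + 18u^2 + u + 17 = (u^4 - u^3 + 17u^2 - u + 16) + (2u^3 + u^2 + 2u + 1)
  u^4 - u^3 + 17u^2 - u + 16 = ((1/2)u - 3/4)(2u^3 + u^2 + 2u + 1) + ((67/4)u^2 + 67/4)
  2u^3 + u^2 + 2u + 1 = ((8/67)u + 4/67)((67/4)u^2 + 67/4) + (0)
Last nonzero remainder: (67/4)u^2 + 67/4. Dividing through by 67/4 gives the monic gcd u^2 + 1.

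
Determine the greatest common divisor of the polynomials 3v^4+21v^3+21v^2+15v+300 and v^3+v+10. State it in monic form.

v^2−2v+5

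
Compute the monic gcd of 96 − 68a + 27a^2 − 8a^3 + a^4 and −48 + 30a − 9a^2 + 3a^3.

8 − a + a^2

Euclidean algorithm in ℚ[a]:
  a^4 − 8a^3 + 27a^2 − 68a + 96 = ((1/3)a − 5/3)(3a^3 − 9a^2 + 30a − 48) + (2a^2 − 2a + 16)
  3a^3 − 9a^2 + 30a − 48 = ((3/2)a − 3)(2a^2 − 2a + 16) + (0)
Last nonzero remainder: 2a^2 − 2a + 16. Dividing through by 2 gives the monic gcd a^2 − a + 8.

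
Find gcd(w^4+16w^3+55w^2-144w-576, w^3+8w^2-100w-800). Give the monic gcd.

By polynomial division,
  w^4+16w^3+55w^2-144w-576 = (w+8)(w^3+8w^2-100w-800) + (91w^2+1456w+5824)
  w^3+8w^2-100w-800 = ((1/91)w-8/91)(91w^2+1456w+5824) + (-36w-288)
  91w^2+1456w+5824 = (-(91/36)w-182/9)(-36w-288) + (0)
Last nonzero remainder: -36w-288. Dividing through by -36 gives the monic gcd w+8.

w+8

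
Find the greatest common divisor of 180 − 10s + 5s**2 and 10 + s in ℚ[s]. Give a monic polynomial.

1

Euclidean algorithm in ℚ[s]:
  5s**2 − 10s + 180 = (5s − 60)(s + 10) + (780)
  s + 10 = ((1/780)s + 1/78)(780) + (0)
The last nonzero remainder is the constant 780, so the polynomials are coprime and gcd = 1.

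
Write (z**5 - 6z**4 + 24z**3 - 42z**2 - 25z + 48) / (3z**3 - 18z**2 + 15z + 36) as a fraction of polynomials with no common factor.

(z**3 - 4z**2 + 19z - 16)/(3z - 12)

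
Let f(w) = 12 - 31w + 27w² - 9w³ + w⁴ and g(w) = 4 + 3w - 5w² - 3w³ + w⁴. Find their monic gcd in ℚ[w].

By polynomial division,
  w⁴ - 9w³ + 27w² - 31w + 12 = (w⁴ - 3w³ - 5w² + 3w + 4) + (-6w³ + 32w² - 34w + 8)
  w⁴ - 3w³ - 5w² + 3w + 4 = (-(1/6)w - 7/18)(-6w³ + 32w² - 34w + 8) + ((16/9)w² - (80/9)w + 64/9)
  -6w³ + 32w² - 34w + 8 = (-(27/8)w + 9/8)((16/9)w² - (80/9)w + 64/9) + (0)
Last nonzero remainder: (16/9)w² - (80/9)w + 64/9. Dividing through by 16/9 gives the monic gcd w² - 5w + 4.

4 - 5w + w²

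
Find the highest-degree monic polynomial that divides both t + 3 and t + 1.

Euclidean algorithm in ℚ[t]:
  t + 3 = (t + 1) + (2)
  t + 1 = ((1/2)t + 1/2)(2) + (0)
The last nonzero remainder is the constant 2, so the polynomials are coprime and gcd = 1.

1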